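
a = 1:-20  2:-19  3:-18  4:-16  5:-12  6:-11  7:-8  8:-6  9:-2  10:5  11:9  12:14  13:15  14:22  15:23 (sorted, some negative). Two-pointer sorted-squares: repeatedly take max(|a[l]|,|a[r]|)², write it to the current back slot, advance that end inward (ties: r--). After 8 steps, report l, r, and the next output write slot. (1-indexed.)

[1,15] |-20|<=|23| out[15]=529 → r--
[1,14] |-20|<=|22| out[14]=484 → r--
[1,13] |-20|>|15| out[13]=400 → l++
[2,13] |-19|>|15| out[12]=361 → l++
[3,13] |-18|>|15| out[11]=324 → l++
[4,13] |-16|>|15| out[10]=256 → l++
[5,13] |-12|<=|15| out[9]=225 → r--
[5,12] |-12|<=|14| out[8]=196 → r--

l=5, r=11, next write slot=7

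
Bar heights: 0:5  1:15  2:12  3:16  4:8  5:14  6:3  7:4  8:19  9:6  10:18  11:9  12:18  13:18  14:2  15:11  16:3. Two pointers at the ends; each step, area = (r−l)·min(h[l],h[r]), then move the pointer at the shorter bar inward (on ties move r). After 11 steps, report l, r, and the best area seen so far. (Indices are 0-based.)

l=8, r=13, best area=180

l=0 r=16: min(5,3)*16=48 best=48 *, r--
l=0 r=15: min(5,11)*15=75 best=75 *, l++
l=1 r=15: min(15,11)*14=154 best=154 *, r--
l=1 r=14: min(15,2)*13=26 best=154, r--
l=1 r=13: min(15,18)*12=180 best=180 *, l++
l=2 r=13: min(12,18)*11=132 best=180, l++
l=3 r=13: min(16,18)*10=160 best=180, l++
l=4 r=13: min(8,18)*9=72 best=180, l++
l=5 r=13: min(14,18)*8=112 best=180, l++
l=6 r=13: min(3,18)*7=21 best=180, l++
l=7 r=13: min(4,18)*6=24 best=180, l++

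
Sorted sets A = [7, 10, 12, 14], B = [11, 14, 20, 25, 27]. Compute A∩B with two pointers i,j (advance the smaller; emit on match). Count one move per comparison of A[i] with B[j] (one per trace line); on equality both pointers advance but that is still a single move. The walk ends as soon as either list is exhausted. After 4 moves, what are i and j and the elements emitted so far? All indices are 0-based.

i=3, j=1, emitted=[]

[i=0,j=0] 7<11 → i++
[i=1,j=0] 10<11 → i++
[i=2,j=0] 12>11 → j++
[i=2,j=1] 12<14 → i++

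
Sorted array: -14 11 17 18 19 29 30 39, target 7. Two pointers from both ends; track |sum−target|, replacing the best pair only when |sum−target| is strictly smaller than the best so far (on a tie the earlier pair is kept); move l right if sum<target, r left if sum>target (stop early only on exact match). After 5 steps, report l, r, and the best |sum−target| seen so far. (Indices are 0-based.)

l=0 r=7: -14+39=25 d=18 *, r--
l=0 r=6: -14+30=16 d=9 *, r--
l=0 r=5: -14+29=15 d=8 *, r--
l=0 r=4: -14+19=5 d=2 *, l++
l=1 r=4: 11+19=30 d=23, r--

l=1, r=3, best |Δ|=2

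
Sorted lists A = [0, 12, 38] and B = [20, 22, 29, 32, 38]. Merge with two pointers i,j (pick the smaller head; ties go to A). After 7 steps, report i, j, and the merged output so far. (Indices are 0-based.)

[i=0,j=0] A[i]=0<=B[j]=20 take 0 → i++
[i=1,j=0] A[i]=12<=B[j]=20 take 12 → i++
[i=2,j=0] A[i]=38>B[j]=20 take 20 → j++
[i=2,j=1] A[i]=38>B[j]=22 take 22 → j++
[i=2,j=2] A[i]=38>B[j]=29 take 29 → j++
[i=2,j=3] A[i]=38>B[j]=32 take 32 → j++
[i=2,j=4] A[i]=38<=B[j]=38 take 38 → i++

i=3, j=4, merged so far=[0, 12, 20, 22, 29, 32, 38]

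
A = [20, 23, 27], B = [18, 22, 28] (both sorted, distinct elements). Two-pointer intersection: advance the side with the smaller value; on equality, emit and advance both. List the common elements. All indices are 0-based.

[i=0,j=0] 20>18 → j++
[i=0,j=1] 20<22 → i++
[i=1,j=1] 23>22 → j++
[i=1,j=2] 23<28 → i++
[i=2,j=2] 27<28 → i++

intersection = []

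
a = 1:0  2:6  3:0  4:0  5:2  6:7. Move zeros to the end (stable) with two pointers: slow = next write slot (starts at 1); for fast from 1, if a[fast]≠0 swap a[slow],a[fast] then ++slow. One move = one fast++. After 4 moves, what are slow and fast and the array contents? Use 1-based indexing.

slow=2, fast=5, a=[6, 0, 0, 0, 2, 7]

(s=1,f=1) a[fast]=0 → fast++
(s=1,f=2) a[fast]=6≠0 swap→a[1]=6 → slow++,fast++
(s=2,f=3) a[fast]=0 → fast++
(s=2,f=4) a[fast]=0 → fast++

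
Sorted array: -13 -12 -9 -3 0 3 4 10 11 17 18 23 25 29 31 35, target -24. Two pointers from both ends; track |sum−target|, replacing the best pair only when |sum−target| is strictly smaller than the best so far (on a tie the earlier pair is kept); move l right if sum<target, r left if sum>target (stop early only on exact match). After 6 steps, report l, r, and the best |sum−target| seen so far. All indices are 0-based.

l=0, r=9, best |Δ|=29

[0,15] -13+35=22 d=46 * → r--
[0,14] -13+31=18 d=42 * → r--
[0,13] -13+29=16 d=40 * → r--
[0,12] -13+25=12 d=36 * → r--
[0,11] -13+23=10 d=34 * → r--
[0,10] -13+18=5 d=29 * → r--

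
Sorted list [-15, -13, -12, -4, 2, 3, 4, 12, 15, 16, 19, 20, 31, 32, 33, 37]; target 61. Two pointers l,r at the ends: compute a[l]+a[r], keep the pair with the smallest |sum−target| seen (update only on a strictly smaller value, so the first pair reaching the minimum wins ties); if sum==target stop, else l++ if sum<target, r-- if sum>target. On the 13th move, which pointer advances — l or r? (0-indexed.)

r

[0,15] -15+37=22 d=39 * → l++
[1,15] -13+37=24 d=37 * → l++
[2,15] -12+37=25 d=36 * → l++
[3,15] -4+37=33 d=28 * → l++
[4,15] 2+37=39 d=22 * → l++
[5,15] 3+37=40 d=21 * → l++
[6,15] 4+37=41 d=20 * → l++
[7,15] 12+37=49 d=12 * → l++
[8,15] 15+37=52 d=9 * → l++
[9,15] 16+37=53 d=8 * → l++
[10,15] 19+37=56 d=5 * → l++
[11,15] 20+37=57 d=4 * → l++
[12,15] 31+37=68 d=7 → r--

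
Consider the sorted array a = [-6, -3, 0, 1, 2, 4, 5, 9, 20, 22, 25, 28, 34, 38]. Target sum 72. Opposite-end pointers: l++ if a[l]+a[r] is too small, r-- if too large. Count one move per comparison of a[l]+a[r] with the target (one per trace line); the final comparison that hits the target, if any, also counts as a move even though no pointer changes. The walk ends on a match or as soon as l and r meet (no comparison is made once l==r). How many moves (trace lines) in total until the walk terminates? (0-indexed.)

[0,13] -6+38=32 <72 → l++
[1,13] -3+38=35 <72 → l++
[2,13] 0+38=38 <72 → l++
[3,13] 1+38=39 <72 → l++
[4,13] 2+38=40 <72 → l++
[5,13] 4+38=42 <72 → l++
[6,13] 5+38=43 <72 → l++
[7,13] 9+38=47 <72 → l++
[8,13] 20+38=58 <72 → l++
[9,13] 22+38=60 <72 → l++
[10,13] 25+38=63 <72 → l++
[11,13] 28+38=66 <72 → l++
[12,13] 34+38=72 → found

13 moves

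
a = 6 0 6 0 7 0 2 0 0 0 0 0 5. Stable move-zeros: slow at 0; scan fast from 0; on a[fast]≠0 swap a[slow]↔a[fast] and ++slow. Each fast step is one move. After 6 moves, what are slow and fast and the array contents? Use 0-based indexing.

(s=0,f=0) a[fast]=6≠0 swap→a[0]=6 → slow++,fast++
(s=1,f=1) a[fast]=0 → fast++
(s=1,f=2) a[fast]=6≠0 swap→a[1]=6 → slow++,fast++
(s=2,f=3) a[fast]=0 → fast++
(s=2,f=4) a[fast]=7≠0 swap→a[2]=7 → slow++,fast++
(s=3,f=5) a[fast]=0 → fast++

slow=3, fast=6, a=[6, 6, 7, 0, 0, 0, 2, 0, 0, 0, 0, 0, 5]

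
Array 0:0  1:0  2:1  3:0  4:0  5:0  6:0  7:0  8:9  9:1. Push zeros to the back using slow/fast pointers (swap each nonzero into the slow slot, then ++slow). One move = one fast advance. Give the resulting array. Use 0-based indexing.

slow=0 fast=0: a[fast]=0, fast++
slow=0 fast=1: a[fast]=0, fast++
slow=0 fast=2: a[fast]=1≠0 swap→a[0]=1, slow++,fast++
slow=1 fast=3: a[fast]=0, fast++
slow=1 fast=4: a[fast]=0, fast++
slow=1 fast=5: a[fast]=0, fast++
slow=1 fast=6: a[fast]=0, fast++
slow=1 fast=7: a[fast]=0, fast++
slow=1 fast=8: a[fast]=9≠0 swap→a[1]=9, slow++,fast++
slow=2 fast=9: a[fast]=1≠0 swap→a[2]=1, slow++,fast++

[1, 9, 1, 0, 0, 0, 0, 0, 0, 0]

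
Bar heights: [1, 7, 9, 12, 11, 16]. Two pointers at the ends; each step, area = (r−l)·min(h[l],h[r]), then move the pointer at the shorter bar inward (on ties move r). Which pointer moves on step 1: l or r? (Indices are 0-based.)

l=0 r=5: min(1,16)*5=5 best=5 *, l++

l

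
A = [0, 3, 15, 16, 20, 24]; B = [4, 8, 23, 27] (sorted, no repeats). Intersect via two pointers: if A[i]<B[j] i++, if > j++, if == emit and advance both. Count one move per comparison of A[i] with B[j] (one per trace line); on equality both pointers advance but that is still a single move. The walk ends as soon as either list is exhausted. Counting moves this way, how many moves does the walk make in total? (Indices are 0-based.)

[i=0,j=0] 0<4 → i++
[i=1,j=0] 3<4 → i++
[i=2,j=0] 15>4 → j++
[i=2,j=1] 15>8 → j++
[i=2,j=2] 15<23 → i++
[i=3,j=2] 16<23 → i++
[i=4,j=2] 20<23 → i++
[i=5,j=2] 24>23 → j++
[i=5,j=3] 24<27 → i++

9 moves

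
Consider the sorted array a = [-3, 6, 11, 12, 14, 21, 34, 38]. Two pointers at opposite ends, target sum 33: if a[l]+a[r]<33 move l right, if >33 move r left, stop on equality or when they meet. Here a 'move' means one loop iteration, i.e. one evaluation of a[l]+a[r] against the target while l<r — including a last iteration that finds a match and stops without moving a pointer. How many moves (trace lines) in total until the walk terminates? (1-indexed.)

6 moves

[1,8] -3+38=35 >33 → r--
[1,7] -3+34=31 <33 → l++
[2,7] 6+34=40 >33 → r--
[2,6] 6+21=27 <33 → l++
[3,6] 11+21=32 <33 → l++
[4,6] 12+21=33 → found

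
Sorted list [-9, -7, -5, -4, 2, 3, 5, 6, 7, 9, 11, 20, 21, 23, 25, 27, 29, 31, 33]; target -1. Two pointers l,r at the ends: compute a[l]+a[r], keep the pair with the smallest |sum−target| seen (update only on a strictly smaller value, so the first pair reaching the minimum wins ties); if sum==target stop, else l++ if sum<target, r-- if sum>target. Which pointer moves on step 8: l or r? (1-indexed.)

r

l=1 r=19: -9+33=24 d=25 *, r--
l=1 r=18: -9+31=22 d=23 *, r--
l=1 r=17: -9+29=20 d=21 *, r--
l=1 r=16: -9+27=18 d=19 *, r--
l=1 r=15: -9+25=16 d=17 *, r--
l=1 r=14: -9+23=14 d=15 *, r--
l=1 r=13: -9+21=12 d=13 *, r--
l=1 r=12: -9+20=11 d=12 *, r--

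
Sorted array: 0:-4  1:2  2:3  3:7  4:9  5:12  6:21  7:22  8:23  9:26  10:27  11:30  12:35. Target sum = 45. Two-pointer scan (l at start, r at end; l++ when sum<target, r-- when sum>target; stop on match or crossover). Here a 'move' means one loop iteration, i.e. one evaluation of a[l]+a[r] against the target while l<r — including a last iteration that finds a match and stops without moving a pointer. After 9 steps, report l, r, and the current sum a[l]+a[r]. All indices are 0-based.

l=6, r=9, sum=47

l=0 r=12: -4+35=31 <45, l++
l=1 r=12: 2+35=37 <45, l++
l=2 r=12: 3+35=38 <45, l++
l=3 r=12: 7+35=42 <45, l++
l=4 r=12: 9+35=44 <45, l++
l=5 r=12: 12+35=47 >45, r--
l=5 r=11: 12+30=42 <45, l++
l=6 r=11: 21+30=51 >45, r--
l=6 r=10: 21+27=48 >45, r--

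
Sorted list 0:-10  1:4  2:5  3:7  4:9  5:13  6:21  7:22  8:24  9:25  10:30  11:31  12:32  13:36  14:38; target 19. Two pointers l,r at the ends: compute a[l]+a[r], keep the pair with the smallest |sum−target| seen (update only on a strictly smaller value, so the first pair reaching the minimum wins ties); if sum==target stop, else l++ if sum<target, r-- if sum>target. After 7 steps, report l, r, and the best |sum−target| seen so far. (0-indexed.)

l=0 r=14: -10+38=28 d=9 *, r--
l=0 r=13: -10+36=26 d=7 *, r--
l=0 r=12: -10+32=22 d=3 *, r--
l=0 r=11: -10+31=21 d=2 *, r--
l=0 r=10: -10+30=20 d=1 *, r--
l=0 r=9: -10+25=15 d=4, l++
l=1 r=9: 4+25=29 d=10, r--

l=1, r=8, best |Δ|=1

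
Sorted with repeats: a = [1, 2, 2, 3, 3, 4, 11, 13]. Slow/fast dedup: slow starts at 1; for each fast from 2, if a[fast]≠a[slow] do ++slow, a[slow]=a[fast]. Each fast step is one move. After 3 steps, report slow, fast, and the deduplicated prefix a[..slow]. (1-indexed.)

slow=3, fast=5, prefix=[1, 2, 3]

(s=1,f=2) a[fast]=2≠a[slow]=1 write a[2]=2 → slow++,fast++
(s=2,f=3) a[fast]=2=a[slow] dup → fast++
(s=2,f=4) a[fast]=3≠a[slow]=2 write a[3]=3 → slow++,fast++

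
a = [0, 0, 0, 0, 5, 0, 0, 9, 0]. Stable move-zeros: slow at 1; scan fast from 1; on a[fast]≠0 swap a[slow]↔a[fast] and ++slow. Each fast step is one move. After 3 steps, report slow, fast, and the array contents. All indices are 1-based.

slow=1 fast=1: a[fast]=0, fast++
slow=1 fast=2: a[fast]=0, fast++
slow=1 fast=3: a[fast]=0, fast++

slow=1, fast=4, a=[0, 0, 0, 0, 5, 0, 0, 9, 0]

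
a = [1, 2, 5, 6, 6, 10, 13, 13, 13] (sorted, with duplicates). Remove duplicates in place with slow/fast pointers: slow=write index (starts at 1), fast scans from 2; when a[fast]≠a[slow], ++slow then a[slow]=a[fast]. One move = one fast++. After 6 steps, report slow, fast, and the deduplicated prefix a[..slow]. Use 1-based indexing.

slow=1 fast=2: a[fast]=2≠a[slow]=1 write a[2]=2, slow++,fast++
slow=2 fast=3: a[fast]=5≠a[slow]=2 write a[3]=5, slow++,fast++
slow=3 fast=4: a[fast]=6≠a[slow]=5 write a[4]=6, slow++,fast++
slow=4 fast=5: a[fast]=6=a[slow] dup, fast++
slow=4 fast=6: a[fast]=10≠a[slow]=6 write a[5]=10, slow++,fast++
slow=5 fast=7: a[fast]=13≠a[slow]=10 write a[6]=13, slow++,fast++

slow=6, fast=8, prefix=[1, 2, 5, 6, 10, 13]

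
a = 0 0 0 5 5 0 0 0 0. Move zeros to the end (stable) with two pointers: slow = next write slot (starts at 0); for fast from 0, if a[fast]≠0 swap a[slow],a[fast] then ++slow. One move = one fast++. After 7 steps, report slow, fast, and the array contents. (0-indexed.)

(s=0,f=0) a[fast]=0 → fast++
(s=0,f=1) a[fast]=0 → fast++
(s=0,f=2) a[fast]=0 → fast++
(s=0,f=3) a[fast]=5≠0 swap→a[0]=5 → slow++,fast++
(s=1,f=4) a[fast]=5≠0 swap→a[1]=5 → slow++,fast++
(s=2,f=5) a[fast]=0 → fast++
(s=2,f=6) a[fast]=0 → fast++

slow=2, fast=7, a=[5, 5, 0, 0, 0, 0, 0, 0, 0]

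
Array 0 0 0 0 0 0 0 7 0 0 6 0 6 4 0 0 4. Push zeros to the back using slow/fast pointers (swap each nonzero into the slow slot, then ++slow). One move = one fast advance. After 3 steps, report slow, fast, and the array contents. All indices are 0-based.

slow=0, fast=3, a=[0, 0, 0, 0, 0, 0, 0, 7, 0, 0, 6, 0, 6, 4, 0, 0, 4]

slow=0 fast=0: a[fast]=0, fast++
slow=0 fast=1: a[fast]=0, fast++
slow=0 fast=2: a[fast]=0, fast++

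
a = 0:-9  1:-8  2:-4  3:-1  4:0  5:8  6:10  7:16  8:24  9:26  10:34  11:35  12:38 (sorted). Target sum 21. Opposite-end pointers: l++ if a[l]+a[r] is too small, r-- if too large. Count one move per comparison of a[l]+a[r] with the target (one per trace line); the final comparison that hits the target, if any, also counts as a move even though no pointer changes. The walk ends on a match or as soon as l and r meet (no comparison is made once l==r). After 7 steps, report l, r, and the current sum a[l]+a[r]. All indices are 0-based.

l=0 r=12: -9+38=29 >21, r--
l=0 r=11: -9+35=26 >21, r--
l=0 r=10: -9+34=25 >21, r--
l=0 r=9: -9+26=17 <21, l++
l=1 r=9: -8+26=18 <21, l++
l=2 r=9: -4+26=22 >21, r--
l=2 r=8: -4+24=20 <21, l++

l=3, r=8, sum=23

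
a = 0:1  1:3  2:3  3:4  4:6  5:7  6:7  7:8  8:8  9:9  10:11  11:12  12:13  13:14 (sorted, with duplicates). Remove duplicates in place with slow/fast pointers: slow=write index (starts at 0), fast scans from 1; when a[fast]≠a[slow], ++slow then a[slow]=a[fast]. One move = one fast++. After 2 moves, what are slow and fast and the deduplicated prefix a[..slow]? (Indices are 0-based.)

slow=0 fast=1: a[fast]=3≠a[slow]=1 write a[1]=3, slow++,fast++
slow=1 fast=2: a[fast]=3=a[slow] dup, fast++

slow=1, fast=3, prefix=[1, 3]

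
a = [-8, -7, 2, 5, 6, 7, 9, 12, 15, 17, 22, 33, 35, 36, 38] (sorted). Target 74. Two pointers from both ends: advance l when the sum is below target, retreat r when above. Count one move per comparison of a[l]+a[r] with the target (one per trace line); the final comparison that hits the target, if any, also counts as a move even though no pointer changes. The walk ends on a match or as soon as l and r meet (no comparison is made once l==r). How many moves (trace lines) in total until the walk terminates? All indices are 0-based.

[0,14] -8+38=30 <74 → l++
[1,14] -7+38=31 <74 → l++
[2,14] 2+38=40 <74 → l++
[3,14] 5+38=43 <74 → l++
[4,14] 6+38=44 <74 → l++
[5,14] 7+38=45 <74 → l++
[6,14] 9+38=47 <74 → l++
[7,14] 12+38=50 <74 → l++
[8,14] 15+38=53 <74 → l++
[9,14] 17+38=55 <74 → l++
[10,14] 22+38=60 <74 → l++
[11,14] 33+38=71 <74 → l++
[12,14] 35+38=73 <74 → l++
[13,14] 36+38=74 → found

14 moves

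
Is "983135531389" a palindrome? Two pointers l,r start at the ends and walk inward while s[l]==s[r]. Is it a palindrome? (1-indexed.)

l=1 r=12: '9'=='9', l++,r--
l=2 r=11: '8'=='8', l++,r--
l=3 r=10: '3'=='3', l++,r--
l=4 r=9: '1'=='1', l++,r--
l=5 r=8: '3'=='3', l++,r--
l=6 r=7: '5'=='5', l++,r--

palindrome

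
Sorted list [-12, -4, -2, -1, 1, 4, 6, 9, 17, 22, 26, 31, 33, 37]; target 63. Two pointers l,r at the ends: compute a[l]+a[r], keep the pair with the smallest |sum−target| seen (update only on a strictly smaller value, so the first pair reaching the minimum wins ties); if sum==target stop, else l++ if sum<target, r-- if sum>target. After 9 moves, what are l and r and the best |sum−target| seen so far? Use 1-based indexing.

l=1 r=14: -12+37=25 d=38 *, l++
l=2 r=14: -4+37=33 d=30 *, l++
l=3 r=14: -2+37=35 d=28 *, l++
l=4 r=14: -1+37=36 d=27 *, l++
l=5 r=14: 1+37=38 d=25 *, l++
l=6 r=14: 4+37=41 d=22 *, l++
l=7 r=14: 6+37=43 d=20 *, l++
l=8 r=14: 9+37=46 d=17 *, l++
l=9 r=14: 17+37=54 d=9 *, l++

l=10, r=14, best |Δ|=9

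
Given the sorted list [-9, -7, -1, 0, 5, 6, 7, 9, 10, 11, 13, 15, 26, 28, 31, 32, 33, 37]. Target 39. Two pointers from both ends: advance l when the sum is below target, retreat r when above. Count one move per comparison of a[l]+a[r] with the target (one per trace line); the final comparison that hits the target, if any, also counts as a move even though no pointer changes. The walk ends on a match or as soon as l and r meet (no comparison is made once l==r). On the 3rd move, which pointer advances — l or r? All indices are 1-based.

l=1 r=18: -9+37=28 <39, l++
l=2 r=18: -7+37=30 <39, l++
l=3 r=18: -1+37=36 <39, l++

l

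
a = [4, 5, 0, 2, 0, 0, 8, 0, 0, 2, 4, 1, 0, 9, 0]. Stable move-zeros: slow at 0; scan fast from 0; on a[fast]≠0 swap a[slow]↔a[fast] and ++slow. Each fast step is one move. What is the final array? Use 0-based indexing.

[4, 5, 2, 8, 2, 4, 1, 9, 0, 0, 0, 0, 0, 0, 0]

slow=0 fast=0: a[fast]=4≠0 swap→a[0]=4, slow++,fast++
slow=1 fast=1: a[fast]=5≠0 swap→a[1]=5, slow++,fast++
slow=2 fast=2: a[fast]=0, fast++
slow=2 fast=3: a[fast]=2≠0 swap→a[2]=2, slow++,fast++
slow=3 fast=4: a[fast]=0, fast++
slow=3 fast=5: a[fast]=0, fast++
slow=3 fast=6: a[fast]=8≠0 swap→a[3]=8, slow++,fast++
slow=4 fast=7: a[fast]=0, fast++
slow=4 fast=8: a[fast]=0, fast++
slow=4 fast=9: a[fast]=2≠0 swap→a[4]=2, slow++,fast++
slow=5 fast=10: a[fast]=4≠0 swap→a[5]=4, slow++,fast++
slow=6 fast=11: a[fast]=1≠0 swap→a[6]=1, slow++,fast++
slow=7 fast=12: a[fast]=0, fast++
slow=7 fast=13: a[fast]=9≠0 swap→a[7]=9, slow++,fast++
slow=8 fast=14: a[fast]=0, fast++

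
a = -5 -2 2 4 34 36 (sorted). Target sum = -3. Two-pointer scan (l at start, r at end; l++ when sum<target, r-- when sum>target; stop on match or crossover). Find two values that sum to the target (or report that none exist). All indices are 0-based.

l=0 r=5: -5+36=31 >-3, r--
l=0 r=4: -5+34=29 >-3, r--
l=0 r=3: -5+4=-1 >-3, r--
l=0 r=2: -5+2=-3, found

(-5, 2)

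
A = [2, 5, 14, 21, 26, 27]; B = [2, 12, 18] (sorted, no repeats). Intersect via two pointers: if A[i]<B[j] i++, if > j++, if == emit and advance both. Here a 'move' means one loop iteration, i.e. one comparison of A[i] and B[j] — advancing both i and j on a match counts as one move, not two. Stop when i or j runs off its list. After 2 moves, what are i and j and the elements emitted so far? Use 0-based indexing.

i=2, j=1, emitted=[2]

i=0 j=0: 2==2 emit, i++,j++
i=1 j=1: 5<12, i++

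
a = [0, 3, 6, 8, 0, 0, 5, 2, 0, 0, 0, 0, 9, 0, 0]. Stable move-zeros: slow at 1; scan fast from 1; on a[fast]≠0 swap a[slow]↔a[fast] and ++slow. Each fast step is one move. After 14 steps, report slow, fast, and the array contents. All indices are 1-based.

slow=7, fast=15, a=[3, 6, 8, 5, 2, 9, 0, 0, 0, 0, 0, 0, 0, 0, 0]

(s=1,f=1) a[fast]=0 → fast++
(s=1,f=2) a[fast]=3≠0 swap→a[1]=3 → slow++,fast++
(s=2,f=3) a[fast]=6≠0 swap→a[2]=6 → slow++,fast++
(s=3,f=4) a[fast]=8≠0 swap→a[3]=8 → slow++,fast++
(s=4,f=5) a[fast]=0 → fast++
(s=4,f=6) a[fast]=0 → fast++
(s=4,f=7) a[fast]=5≠0 swap→a[4]=5 → slow++,fast++
(s=5,f=8) a[fast]=2≠0 swap→a[5]=2 → slow++,fast++
(s=6,f=9) a[fast]=0 → fast++
(s=6,f=10) a[fast]=0 → fast++
(s=6,f=11) a[fast]=0 → fast++
(s=6,f=12) a[fast]=0 → fast++
(s=6,f=13) a[fast]=9≠0 swap→a[6]=9 → slow++,fast++
(s=7,f=14) a[fast]=0 → fast++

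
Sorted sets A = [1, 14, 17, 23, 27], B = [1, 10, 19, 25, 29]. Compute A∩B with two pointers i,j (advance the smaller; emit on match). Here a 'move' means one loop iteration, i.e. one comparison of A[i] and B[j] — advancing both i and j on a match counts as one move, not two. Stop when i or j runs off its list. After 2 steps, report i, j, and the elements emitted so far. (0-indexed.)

i=1, j=2, emitted=[1]

i=0 j=0: 1==1 emit, i++,j++
i=1 j=1: 14>10, j++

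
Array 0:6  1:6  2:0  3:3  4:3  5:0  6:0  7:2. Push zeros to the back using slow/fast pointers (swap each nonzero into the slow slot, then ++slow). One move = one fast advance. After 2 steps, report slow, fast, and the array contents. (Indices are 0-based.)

slow=0 fast=0: a[fast]=6≠0 swap→a[0]=6, slow++,fast++
slow=1 fast=1: a[fast]=6≠0 swap→a[1]=6, slow++,fast++

slow=2, fast=2, a=[6, 6, 0, 3, 3, 0, 0, 2]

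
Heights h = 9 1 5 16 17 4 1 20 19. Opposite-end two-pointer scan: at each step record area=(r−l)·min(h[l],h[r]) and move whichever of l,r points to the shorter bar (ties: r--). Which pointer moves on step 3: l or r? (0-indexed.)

[0,8] min(9,19)*8=72 best=72 * → l++
[1,8] min(1,19)*7=7 best=72 → l++
[2,8] min(5,19)*6=30 best=72 → l++

l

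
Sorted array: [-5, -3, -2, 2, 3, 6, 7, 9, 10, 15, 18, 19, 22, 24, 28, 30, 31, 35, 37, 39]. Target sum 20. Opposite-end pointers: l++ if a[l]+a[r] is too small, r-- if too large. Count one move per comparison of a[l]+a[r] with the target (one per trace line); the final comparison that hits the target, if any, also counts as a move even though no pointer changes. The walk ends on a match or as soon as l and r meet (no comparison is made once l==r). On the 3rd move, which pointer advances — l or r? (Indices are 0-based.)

l=0 r=19: -5+39=34 >20, r--
l=0 r=18: -5+37=32 >20, r--
l=0 r=17: -5+35=30 >20, r--

r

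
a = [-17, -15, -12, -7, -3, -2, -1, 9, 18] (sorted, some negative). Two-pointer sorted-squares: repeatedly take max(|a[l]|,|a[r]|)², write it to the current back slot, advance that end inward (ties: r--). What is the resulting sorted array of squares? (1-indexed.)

[1,9] |-17|<=|18| out[9]=324 → r--
[1,8] |-17|>|9| out[8]=289 → l++
[2,8] |-15|>|9| out[7]=225 → l++
[3,8] |-12|>|9| out[6]=144 → l++
[4,8] |-7|<=|9| out[5]=81 → r--
[4,7] |-7|>|-1| out[4]=49 → l++
[5,7] |-3|>|-1| out[3]=9 → l++
[6,7] |-2|>|-1| out[2]=4 → l++
[7,7] |-1|<=|-1| out[1]=1 → r--

[1, 4, 9, 49, 81, 144, 225, 289, 324]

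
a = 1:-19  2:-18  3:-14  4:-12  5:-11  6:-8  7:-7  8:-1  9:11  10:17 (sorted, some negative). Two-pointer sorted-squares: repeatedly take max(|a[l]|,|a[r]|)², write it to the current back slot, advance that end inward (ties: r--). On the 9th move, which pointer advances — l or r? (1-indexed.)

l

[1,10] |-19|>|17| out[10]=361 → l++
[2,10] |-18|>|17| out[9]=324 → l++
[3,10] |-14|<=|17| out[8]=289 → r--
[3,9] |-14|>|11| out[7]=196 → l++
[4,9] |-12|>|11| out[6]=144 → l++
[5,9] |-11|<=|11| out[5]=121 → r--
[5,8] |-11|>|-1| out[4]=121 → l++
[6,8] |-8|>|-1| out[3]=64 → l++
[7,8] |-7|>|-1| out[2]=49 → l++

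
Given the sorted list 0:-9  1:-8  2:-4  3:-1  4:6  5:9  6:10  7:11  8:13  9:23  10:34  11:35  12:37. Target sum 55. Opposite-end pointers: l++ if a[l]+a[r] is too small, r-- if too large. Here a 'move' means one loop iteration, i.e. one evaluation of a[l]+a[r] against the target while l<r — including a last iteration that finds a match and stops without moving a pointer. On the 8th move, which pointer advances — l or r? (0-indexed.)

l

[0,12] -9+37=28 <55 → l++
[1,12] -8+37=29 <55 → l++
[2,12] -4+37=33 <55 → l++
[3,12] -1+37=36 <55 → l++
[4,12] 6+37=43 <55 → l++
[5,12] 9+37=46 <55 → l++
[6,12] 10+37=47 <55 → l++
[7,12] 11+37=48 <55 → l++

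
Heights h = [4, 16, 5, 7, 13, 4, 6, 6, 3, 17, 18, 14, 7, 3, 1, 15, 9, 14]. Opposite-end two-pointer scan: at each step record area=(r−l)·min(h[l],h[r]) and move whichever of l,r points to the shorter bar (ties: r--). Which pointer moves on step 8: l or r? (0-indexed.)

r

l=0 r=17: min(4,14)*17=68 best=68 *, l++
l=1 r=17: min(16,14)*16=224 best=224 *, r--
l=1 r=16: min(16,9)*15=135 best=224, r--
l=1 r=15: min(16,15)*14=210 best=224, r--
l=1 r=14: min(16,1)*13=13 best=224, r--
l=1 r=13: min(16,3)*12=36 best=224, r--
l=1 r=12: min(16,7)*11=77 best=224, r--
l=1 r=11: min(16,14)*10=140 best=224, r--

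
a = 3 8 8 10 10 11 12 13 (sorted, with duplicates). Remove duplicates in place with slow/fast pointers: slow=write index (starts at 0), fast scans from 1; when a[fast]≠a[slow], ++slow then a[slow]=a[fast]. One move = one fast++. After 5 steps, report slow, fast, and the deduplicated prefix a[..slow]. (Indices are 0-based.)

slow=3, fast=6, prefix=[3, 8, 10, 11]

slow=0 fast=1: a[fast]=8≠a[slow]=3 write a[1]=8, slow++,fast++
slow=1 fast=2: a[fast]=8=a[slow] dup, fast++
slow=1 fast=3: a[fast]=10≠a[slow]=8 write a[2]=10, slow++,fast++
slow=2 fast=4: a[fast]=10=a[slow] dup, fast++
slow=2 fast=5: a[fast]=11≠a[slow]=10 write a[3]=11, slow++,fast++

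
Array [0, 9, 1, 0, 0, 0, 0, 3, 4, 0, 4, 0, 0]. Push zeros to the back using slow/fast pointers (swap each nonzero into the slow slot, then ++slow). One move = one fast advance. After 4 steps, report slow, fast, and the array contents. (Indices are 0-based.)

(s=0,f=0) a[fast]=0 → fast++
(s=0,f=1) a[fast]=9≠0 swap→a[0]=9 → slow++,fast++
(s=1,f=2) a[fast]=1≠0 swap→a[1]=1 → slow++,fast++
(s=2,f=3) a[fast]=0 → fast++

slow=2, fast=4, a=[9, 1, 0, 0, 0, 0, 0, 3, 4, 0, 4, 0, 0]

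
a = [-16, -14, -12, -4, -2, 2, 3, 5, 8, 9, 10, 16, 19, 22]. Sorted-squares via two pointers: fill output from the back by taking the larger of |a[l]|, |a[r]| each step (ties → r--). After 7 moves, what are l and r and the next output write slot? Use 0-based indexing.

l=0 r=13: |-16|<=|22| out[13]=484, r--
l=0 r=12: |-16|<=|19| out[12]=361, r--
l=0 r=11: |-16|<=|16| out[11]=256, r--
l=0 r=10: |-16|>|10| out[10]=256, l++
l=1 r=10: |-14|>|10| out[9]=196, l++
l=2 r=10: |-12|>|10| out[8]=144, l++
l=3 r=10: |-4|<=|10| out[7]=100, r--

l=3, r=9, next write slot=6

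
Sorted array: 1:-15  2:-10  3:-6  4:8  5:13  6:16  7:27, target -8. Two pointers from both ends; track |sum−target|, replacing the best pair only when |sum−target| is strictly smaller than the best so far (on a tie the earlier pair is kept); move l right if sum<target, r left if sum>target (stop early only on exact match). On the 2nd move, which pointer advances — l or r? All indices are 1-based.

[1,7] -15+27=12 d=20 * → r--
[1,6] -15+16=1 d=9 * → r--

r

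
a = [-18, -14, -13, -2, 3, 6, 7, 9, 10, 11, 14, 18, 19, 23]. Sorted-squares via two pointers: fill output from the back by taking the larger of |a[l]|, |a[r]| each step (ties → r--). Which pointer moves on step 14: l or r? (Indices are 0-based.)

r

[0,13] |-18|<=|23| out[13]=529 → r--
[0,12] |-18|<=|19| out[12]=361 → r--
[0,11] |-18|<=|18| out[11]=324 → r--
[0,10] |-18|>|14| out[10]=324 → l++
[1,10] |-14|<=|14| out[9]=196 → r--
[1,9] |-14|>|11| out[8]=196 → l++
[2,9] |-13|>|11| out[7]=169 → l++
[3,9] |-2|<=|11| out[6]=121 → r--
[3,8] |-2|<=|10| out[5]=100 → r--
[3,7] |-2|<=|9| out[4]=81 → r--
[3,6] |-2|<=|7| out[3]=49 → r--
[3,5] |-2|<=|6| out[2]=36 → r--
[3,4] |-2|<=|3| out[1]=9 → r--
[3,3] |-2|<=|-2| out[0]=4 → r--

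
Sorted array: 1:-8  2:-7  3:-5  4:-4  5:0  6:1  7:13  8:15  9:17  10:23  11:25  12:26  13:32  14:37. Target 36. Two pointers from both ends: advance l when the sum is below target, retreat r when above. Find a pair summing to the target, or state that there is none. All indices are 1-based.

[1,14] -8+37=29 <36 → l++
[2,14] -7+37=30 <36 → l++
[3,14] -5+37=32 <36 → l++
[4,14] -4+37=33 <36 → l++
[5,14] 0+37=37 >36 → r--
[5,13] 0+32=32 <36 → l++
[6,13] 1+32=33 <36 → l++
[7,13] 13+32=45 >36 → r--
[7,12] 13+26=39 >36 → r--
[7,11] 13+25=38 >36 → r--
[7,10] 13+23=36 → found

(13, 23)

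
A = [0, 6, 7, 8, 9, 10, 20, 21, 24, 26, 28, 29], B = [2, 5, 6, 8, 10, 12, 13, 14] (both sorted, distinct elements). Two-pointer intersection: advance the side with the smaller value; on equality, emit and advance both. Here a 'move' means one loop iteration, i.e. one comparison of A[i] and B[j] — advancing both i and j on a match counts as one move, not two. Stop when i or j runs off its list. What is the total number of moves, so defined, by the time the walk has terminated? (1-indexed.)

11 moves

i=1 j=1: 0<2, i++
i=2 j=1: 6>2, j++
i=2 j=2: 6>5, j++
i=2 j=3: 6==6 emit, i++,j++
i=3 j=4: 7<8, i++
i=4 j=4: 8==8 emit, i++,j++
i=5 j=5: 9<10, i++
i=6 j=5: 10==10 emit, i++,j++
i=7 j=6: 20>12, j++
i=7 j=7: 20>13, j++
i=7 j=8: 20>14, j++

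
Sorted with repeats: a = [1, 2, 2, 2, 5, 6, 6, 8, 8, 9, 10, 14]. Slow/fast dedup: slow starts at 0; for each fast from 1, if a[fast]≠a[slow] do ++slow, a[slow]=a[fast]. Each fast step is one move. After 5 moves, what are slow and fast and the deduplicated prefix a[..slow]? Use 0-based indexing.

slow=3, fast=6, prefix=[1, 2, 5, 6]

slow=0 fast=1: a[fast]=2≠a[slow]=1 write a[1]=2, slow++,fast++
slow=1 fast=2: a[fast]=2=a[slow] dup, fast++
slow=1 fast=3: a[fast]=2=a[slow] dup, fast++
slow=1 fast=4: a[fast]=5≠a[slow]=2 write a[2]=5, slow++,fast++
slow=2 fast=5: a[fast]=6≠a[slow]=5 write a[3]=6, slow++,fast++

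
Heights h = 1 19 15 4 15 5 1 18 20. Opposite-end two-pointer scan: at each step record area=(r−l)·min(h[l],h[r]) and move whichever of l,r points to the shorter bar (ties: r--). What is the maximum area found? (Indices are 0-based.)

l=0 r=8: min(1,20)*8=8 best=8 *, l++
l=1 r=8: min(19,20)*7=133 best=133 *, l++
l=2 r=8: min(15,20)*6=90 best=133, l++
l=3 r=8: min(4,20)*5=20 best=133, l++
l=4 r=8: min(15,20)*4=60 best=133, l++
l=5 r=8: min(5,20)*3=15 best=133, l++
l=6 r=8: min(1,20)*2=2 best=133, l++
l=7 r=8: min(18,20)*1=18 best=133, l++

max area = 133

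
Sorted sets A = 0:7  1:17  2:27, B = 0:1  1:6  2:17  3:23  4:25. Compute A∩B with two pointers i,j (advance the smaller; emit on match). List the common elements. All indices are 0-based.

intersection = [17]

[i=0,j=0] 7>1 → j++
[i=0,j=1] 7>6 → j++
[i=0,j=2] 7<17 → i++
[i=1,j=2] 17==17 emit → i++,j++
[i=2,j=3] 27>23 → j++
[i=2,j=4] 27>25 → j++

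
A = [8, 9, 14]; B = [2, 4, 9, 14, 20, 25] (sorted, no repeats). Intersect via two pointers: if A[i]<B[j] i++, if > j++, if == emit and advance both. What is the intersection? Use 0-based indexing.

intersection = [9, 14]

i=0 j=0: 8>2, j++
i=0 j=1: 8>4, j++
i=0 j=2: 8<9, i++
i=1 j=2: 9==9 emit, i++,j++
i=2 j=3: 14==14 emit, i++,j++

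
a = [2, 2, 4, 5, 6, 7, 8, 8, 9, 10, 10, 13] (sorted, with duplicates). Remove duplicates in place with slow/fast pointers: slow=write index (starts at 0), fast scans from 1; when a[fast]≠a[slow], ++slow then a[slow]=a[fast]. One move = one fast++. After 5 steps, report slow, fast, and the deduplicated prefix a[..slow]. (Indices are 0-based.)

slow=0 fast=1: a[fast]=2=a[slow] dup, fast++
slow=0 fast=2: a[fast]=4≠a[slow]=2 write a[1]=4, slow++,fast++
slow=1 fast=3: a[fast]=5≠a[slow]=4 write a[2]=5, slow++,fast++
slow=2 fast=4: a[fast]=6≠a[slow]=5 write a[3]=6, slow++,fast++
slow=3 fast=5: a[fast]=7≠a[slow]=6 write a[4]=7, slow++,fast++

slow=4, fast=6, prefix=[2, 4, 5, 6, 7]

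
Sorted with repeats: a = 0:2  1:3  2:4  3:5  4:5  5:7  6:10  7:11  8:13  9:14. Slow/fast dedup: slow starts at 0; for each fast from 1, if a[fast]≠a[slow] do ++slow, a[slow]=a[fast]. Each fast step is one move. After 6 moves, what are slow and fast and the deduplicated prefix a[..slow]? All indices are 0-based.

slow=5, fast=7, prefix=[2, 3, 4, 5, 7, 10]

slow=0 fast=1: a[fast]=3≠a[slow]=2 write a[1]=3, slow++,fast++
slow=1 fast=2: a[fast]=4≠a[slow]=3 write a[2]=4, slow++,fast++
slow=2 fast=3: a[fast]=5≠a[slow]=4 write a[3]=5, slow++,fast++
slow=3 fast=4: a[fast]=5=a[slow] dup, fast++
slow=3 fast=5: a[fast]=7≠a[slow]=5 write a[4]=7, slow++,fast++
slow=4 fast=6: a[fast]=10≠a[slow]=7 write a[5]=10, slow++,fast++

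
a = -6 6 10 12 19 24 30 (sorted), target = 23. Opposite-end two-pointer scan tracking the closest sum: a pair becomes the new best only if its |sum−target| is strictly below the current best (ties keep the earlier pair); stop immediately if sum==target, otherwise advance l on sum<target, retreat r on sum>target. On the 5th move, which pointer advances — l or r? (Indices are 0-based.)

l

[0,6] -6+30=24 d=1 * → r--
[0,5] -6+24=18 d=5 → l++
[1,5] 6+24=30 d=7 → r--
[1,4] 6+19=25 d=2 → r--
[1,3] 6+12=18 d=5 → l++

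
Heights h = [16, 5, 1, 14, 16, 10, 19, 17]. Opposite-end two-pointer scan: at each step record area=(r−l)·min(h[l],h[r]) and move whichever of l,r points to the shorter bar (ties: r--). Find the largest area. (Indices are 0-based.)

[0,7] min(16,17)*7=112 best=112 * → l++
[1,7] min(5,17)*6=30 best=112 → l++
[2,7] min(1,17)*5=5 best=112 → l++
[3,7] min(14,17)*4=56 best=112 → l++
[4,7] min(16,17)*3=48 best=112 → l++
[5,7] min(10,17)*2=20 best=112 → l++
[6,7] min(19,17)*1=17 best=112 → r--

max area = 112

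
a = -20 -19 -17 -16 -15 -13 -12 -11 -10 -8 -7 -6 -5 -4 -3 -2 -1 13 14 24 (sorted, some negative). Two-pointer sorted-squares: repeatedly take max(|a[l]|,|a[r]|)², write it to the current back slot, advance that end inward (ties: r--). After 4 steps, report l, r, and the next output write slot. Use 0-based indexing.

l=3, r=18, next write slot=15

[0,19] |-20|<=|24| out[19]=576 → r--
[0,18] |-20|>|14| out[18]=400 → l++
[1,18] |-19|>|14| out[17]=361 → l++
[2,18] |-17|>|14| out[16]=289 → l++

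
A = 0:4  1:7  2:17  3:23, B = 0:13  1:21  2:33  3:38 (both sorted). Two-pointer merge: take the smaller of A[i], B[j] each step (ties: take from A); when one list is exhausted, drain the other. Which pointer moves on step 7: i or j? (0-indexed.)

[i=0,j=0] A[i]=4<=B[j]=13 take 4 → i++
[i=1,j=0] A[i]=7<=B[j]=13 take 7 → i++
[i=2,j=0] A[i]=17>B[j]=13 take 13 → j++
[i=2,j=1] A[i]=17<=B[j]=21 take 17 → i++
[i=3,j=1] A[i]=23>B[j]=21 take 21 → j++
[i=3,j=2] A[i]=23<=B[j]=33 take 23 → i++
[i=4,j=2] A done, take B[j]=33 → j++

j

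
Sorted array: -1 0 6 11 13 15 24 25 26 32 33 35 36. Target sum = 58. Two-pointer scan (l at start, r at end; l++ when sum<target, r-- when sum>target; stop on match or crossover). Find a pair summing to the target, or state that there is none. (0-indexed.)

(25, 33)

[0,12] -1+36=35 <58 → l++
[1,12] 0+36=36 <58 → l++
[2,12] 6+36=42 <58 → l++
[3,12] 11+36=47 <58 → l++
[4,12] 13+36=49 <58 → l++
[5,12] 15+36=51 <58 → l++
[6,12] 24+36=60 >58 → r--
[6,11] 24+35=59 >58 → r--
[6,10] 24+33=57 <58 → l++
[7,10] 25+33=58 → found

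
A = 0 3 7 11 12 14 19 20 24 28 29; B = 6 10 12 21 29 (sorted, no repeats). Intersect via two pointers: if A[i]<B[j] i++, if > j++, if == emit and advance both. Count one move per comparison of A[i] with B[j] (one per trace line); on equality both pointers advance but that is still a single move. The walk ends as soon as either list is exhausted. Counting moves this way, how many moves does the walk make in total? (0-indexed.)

14 moves

i=0 j=0: 0<6, i++
i=1 j=0: 3<6, i++
i=2 j=0: 7>6, j++
i=2 j=1: 7<10, i++
i=3 j=1: 11>10, j++
i=3 j=2: 11<12, i++
i=4 j=2: 12==12 emit, i++,j++
i=5 j=3: 14<21, i++
i=6 j=3: 19<21, i++
i=7 j=3: 20<21, i++
i=8 j=3: 24>21, j++
i=8 j=4: 24<29, i++
i=9 j=4: 28<29, i++
i=10 j=4: 29==29 emit, i++,j++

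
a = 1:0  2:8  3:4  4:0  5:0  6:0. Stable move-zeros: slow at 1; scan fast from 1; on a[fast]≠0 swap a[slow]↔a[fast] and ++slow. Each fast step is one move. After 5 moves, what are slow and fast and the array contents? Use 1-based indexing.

slow=1 fast=1: a[fast]=0, fast++
slow=1 fast=2: a[fast]=8≠0 swap→a[1]=8, slow++,fast++
slow=2 fast=3: a[fast]=4≠0 swap→a[2]=4, slow++,fast++
slow=3 fast=4: a[fast]=0, fast++
slow=3 fast=5: a[fast]=0, fast++

slow=3, fast=6, a=[8, 4, 0, 0, 0, 0]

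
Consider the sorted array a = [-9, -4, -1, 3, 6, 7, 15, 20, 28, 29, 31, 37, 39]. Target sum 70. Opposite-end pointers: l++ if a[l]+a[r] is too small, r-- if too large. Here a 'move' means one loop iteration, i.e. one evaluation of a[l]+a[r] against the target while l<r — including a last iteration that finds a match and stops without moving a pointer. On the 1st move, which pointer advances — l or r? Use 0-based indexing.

[0,12] -9+39=30 <70 → l++

l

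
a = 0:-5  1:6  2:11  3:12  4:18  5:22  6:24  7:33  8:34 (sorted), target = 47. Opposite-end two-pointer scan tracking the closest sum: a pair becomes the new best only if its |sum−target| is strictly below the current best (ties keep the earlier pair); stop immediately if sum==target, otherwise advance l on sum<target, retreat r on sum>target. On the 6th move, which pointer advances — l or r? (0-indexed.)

r

[0,8] -5+34=29 d=18 * → l++
[1,8] 6+34=40 d=7 * → l++
[2,8] 11+34=45 d=2 * → l++
[3,8] 12+34=46 d=1 * → l++
[4,8] 18+34=52 d=5 → r--
[4,7] 18+33=51 d=4 → r--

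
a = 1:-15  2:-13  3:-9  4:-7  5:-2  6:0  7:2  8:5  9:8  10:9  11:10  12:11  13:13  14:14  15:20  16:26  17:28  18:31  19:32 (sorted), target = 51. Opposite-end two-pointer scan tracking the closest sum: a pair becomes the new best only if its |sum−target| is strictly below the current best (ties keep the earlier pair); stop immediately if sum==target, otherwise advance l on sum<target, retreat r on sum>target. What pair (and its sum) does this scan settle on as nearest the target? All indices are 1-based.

pair (20, 31) with sum 51 (|Δ|=0)

l=1 r=19: -15+32=17 d=34 *, l++
l=2 r=19: -13+32=19 d=32 *, l++
l=3 r=19: -9+32=23 d=28 *, l++
l=4 r=19: -7+32=25 d=26 *, l++
l=5 r=19: -2+32=30 d=21 *, l++
l=6 r=19: 0+32=32 d=19 *, l++
l=7 r=19: 2+32=34 d=17 *, l++
l=8 r=19: 5+32=37 d=14 *, l++
l=9 r=19: 8+32=40 d=11 *, l++
l=10 r=19: 9+32=41 d=10 *, l++
l=11 r=19: 10+32=42 d=9 *, l++
l=12 r=19: 11+32=43 d=8 *, l++
l=13 r=19: 13+32=45 d=6 *, l++
l=14 r=19: 14+32=46 d=5 *, l++
l=15 r=19: 20+32=52 d=1 *, r--
l=15 r=18: 20+31=51 d=0 *, stop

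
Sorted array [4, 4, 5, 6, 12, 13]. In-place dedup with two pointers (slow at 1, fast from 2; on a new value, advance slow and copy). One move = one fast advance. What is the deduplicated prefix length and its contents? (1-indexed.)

length 5; prefix = [4, 5, 6, 12, 13]

(s=1,f=2) a[fast]=4=a[slow] dup → fast++
(s=1,f=3) a[fast]=5≠a[slow]=4 write a[2]=5 → slow++,fast++
(s=2,f=4) a[fast]=6≠a[slow]=5 write a[3]=6 → slow++,fast++
(s=3,f=5) a[fast]=12≠a[slow]=6 write a[4]=12 → slow++,fast++
(s=4,f=6) a[fast]=13≠a[slow]=12 write a[5]=13 → slow++,fast++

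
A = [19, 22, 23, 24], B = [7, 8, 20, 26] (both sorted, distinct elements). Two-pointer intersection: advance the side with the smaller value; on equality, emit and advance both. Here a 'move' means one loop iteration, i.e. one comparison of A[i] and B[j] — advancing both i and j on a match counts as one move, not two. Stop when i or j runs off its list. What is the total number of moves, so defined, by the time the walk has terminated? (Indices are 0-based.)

7 moves

[i=0,j=0] 19>7 → j++
[i=0,j=1] 19>8 → j++
[i=0,j=2] 19<20 → i++
[i=1,j=2] 22>20 → j++
[i=1,j=3] 22<26 → i++
[i=2,j=3] 23<26 → i++
[i=3,j=3] 24<26 → i++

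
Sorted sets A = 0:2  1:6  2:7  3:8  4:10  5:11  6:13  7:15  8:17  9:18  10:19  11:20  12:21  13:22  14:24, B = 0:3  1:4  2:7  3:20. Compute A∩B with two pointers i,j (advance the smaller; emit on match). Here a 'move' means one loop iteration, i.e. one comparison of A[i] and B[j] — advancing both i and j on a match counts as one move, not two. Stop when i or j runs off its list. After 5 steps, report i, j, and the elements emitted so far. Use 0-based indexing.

[i=0,j=0] 2<3 → i++
[i=1,j=0] 6>3 → j++
[i=1,j=1] 6>4 → j++
[i=1,j=2] 6<7 → i++
[i=2,j=2] 7==7 emit → i++,j++

i=3, j=3, emitted=[7]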